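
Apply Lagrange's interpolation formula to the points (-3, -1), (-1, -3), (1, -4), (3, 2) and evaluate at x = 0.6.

Lagrange interpolation formula:
P(x) = Σ yᵢ × Lᵢ(x)
where Lᵢ(x) = Π_{j≠i} (x - xⱼ)/(xᵢ - xⱼ)

L_0(0.6) = (0.6 - (-1))/(-3 - (-1)) × (0.6 - 1)/(-3 - 1) × (0.6 - 3)/(-3 - 3) = -0.032000
L_1(0.6) = (0.6 - (-3))/(-1 - (-3)) × (0.6 - 1)/(-1 - 1) × (0.6 - 3)/(-1 - 3) = 0.216000
L_2(0.6) = (0.6 - (-3))/(1 - (-3)) × (0.6 - (-1))/(1 - (-1)) × (0.6 - 3)/(1 - 3) = 0.864000
L_3(0.6) = (0.6 - (-3))/(3 - (-3)) × (0.6 - (-1))/(3 - (-1)) × (0.6 - 1)/(3 - 1) = -0.048000

P(0.6) = (-1)×L_0(0.6) + (-3)×L_1(0.6) + (-4)×L_2(0.6) + 2×L_3(0.6)
P(0.6) = -4.168000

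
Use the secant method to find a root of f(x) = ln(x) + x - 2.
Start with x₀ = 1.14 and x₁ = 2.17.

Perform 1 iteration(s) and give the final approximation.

f(x) = ln(x) + x - 2
x₀ = 1.14, x₁ = 2.17

Secant formula: x_{n+1} = x_n - f(x_n)(x_n - x_{n-1})/(f(x_n) - f(x_{n-1}))

Iteration 1:
  f(1.140000) = -0.728972
  f(2.170000) = 0.944727
  x_2 = 2.170000 - 0.944727×(2.170000 - 1.140000)/(0.944727 - (-0.728972))
       = 1.588612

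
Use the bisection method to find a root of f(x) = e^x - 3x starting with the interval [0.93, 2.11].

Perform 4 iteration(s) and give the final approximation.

f(x) = e^x - 3x
Initial interval: [0.93, 2.11]

Iteration 1:
  c_1 = (0.930000 + 2.110000)/2 = 1.520000
  f(c_1) = f(1.520000) = 0.012225
  f(a) × f(c) < 0, new interval: [0.930000, 1.520000]
Iteration 2:
  c_2 = (0.930000 + 1.520000)/2 = 1.225000
  f(c_2) = f(1.225000) = -0.270834
  f(a) × f(c) ≥ 0, new interval: [1.225000, 1.520000]
Iteration 3:
  c_3 = (1.225000 + 1.520000)/2 = 1.372500
  f(c_3) = f(1.372500) = -0.172299
  f(a) × f(c) ≥ 0, new interval: [1.372500, 1.520000]
Iteration 4:
  c_4 = (1.372500 + 1.520000)/2 = 1.446250
  f(c_4) = f(1.446250) = -0.091592
  f(a) × f(c) ≥ 0, new interval: [1.446250, 1.520000]

After 4 iteration(s), the approximation is c_4 = 1.446250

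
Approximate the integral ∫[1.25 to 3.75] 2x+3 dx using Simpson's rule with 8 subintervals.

f(x) = 2x+3
a = 1.25, b = 3.75, n = 8
h = (b - a)/n = 0.312500

Simpson's rule: (h/3)[f(x₀) + 4f(x₁) + 2f(x₂) + ... + f(xₙ)]

x_0 = 1.2500, f(x_0) = 5.500000, coefficient = 1
x_1 = 1.5625, f(x_1) = 6.125000, coefficient = 4
x_2 = 1.8750, f(x_2) = 6.750000, coefficient = 2
x_3 = 2.1875, f(x_3) = 7.375000, coefficient = 4
x_4 = 2.5000, f(x_4) = 8.000000, coefficient = 2
x_5 = 2.8125, f(x_5) = 8.625000, coefficient = 4
x_6 = 3.1250, f(x_6) = 9.250000, coefficient = 2
x_7 = 3.4375, f(x_7) = 9.875000, coefficient = 4
x_8 = 3.7500, f(x_8) = 10.500000, coefficient = 1

I ≈ (0.312500/3) × 192.000000 = 20.000000
Exact value: 20.000000
Error: 0.000000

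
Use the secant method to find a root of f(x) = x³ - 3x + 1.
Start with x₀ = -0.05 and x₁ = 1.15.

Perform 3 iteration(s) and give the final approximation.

f(x) = x³ - 3x + 1
x₀ = -0.05, x₁ = 1.15

Secant formula: x_{n+1} = x_n - f(x_n)(x_n - x_{n-1})/(f(x_n) - f(x_{n-1}))

Iteration 1:
  f(-0.050000) = 1.149875
  f(1.150000) = -0.929125
  x_2 = 1.150000 - (-0.929125)×(1.150000 - (-0.050000))/(-0.929125 - 1.149875)
       = 0.613709
Iteration 2:
  f(1.150000) = -0.929125
  f(0.613709) = -0.609980
  x_3 = 0.613709 - (-0.609980)×(0.613709 - 1.150000)/(-0.609980 - (-0.929125))
       = -0.411300
Iteration 3:
  f(0.613709) = -0.609980
  f(-0.411300) = 2.164321
  x_4 = -0.411300 - 2.164321×(-0.411300 - 0.613709)/(2.164321 - (-0.609980))
       = 0.388342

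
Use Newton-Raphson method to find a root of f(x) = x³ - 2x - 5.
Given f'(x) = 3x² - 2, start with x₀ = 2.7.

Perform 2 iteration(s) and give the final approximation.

f(x) = x³ - 2x - 5
f'(x) = 3x² - 2
x₀ = 2.7

Newton-Raphson formula: x_{n+1} = x_n - f(x_n)/f'(x_n)

Iteration 1:
  f(2.700000) = 9.283000
  f'(2.700000) = 19.870000
  x_1 = 2.700000 - 9.283000/19.870000 = 2.232813
Iteration 2:
  f(2.232813) = 1.665964
  f'(2.232813) = 12.956366
  x_2 = 2.232813 - 1.665964/12.956366 = 2.104231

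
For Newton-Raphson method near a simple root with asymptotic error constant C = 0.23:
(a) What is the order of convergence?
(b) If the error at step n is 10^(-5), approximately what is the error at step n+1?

(a) Newton-Raphson has quadratic (order 2) convergence near simple roots.
    This means |e_{n+1}| ≈ C|e_n|².

(b) With |e_n| = 10^(-5) and C = 0.23:
    |e_{n+1}| ≈ 0.23 × (10^(-5))² = 0.23 × 10^(-10)

(a) 2 (quadratic); (b) |e_{n+1}| ≈ 2.300e-11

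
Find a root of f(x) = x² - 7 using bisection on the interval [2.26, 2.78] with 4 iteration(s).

f(x) = x² - 7
Initial interval: [2.26, 2.78]

Iteration 1:
  c_1 = (2.260000 + 2.780000)/2 = 2.520000
  f(c_1) = f(2.520000) = -0.649600
  f(a) × f(c) ≥ 0, new interval: [2.520000, 2.780000]
Iteration 2:
  c_2 = (2.520000 + 2.780000)/2 = 2.650000
  f(c_2) = f(2.650000) = 0.022500
  f(a) × f(c) < 0, new interval: [2.520000, 2.650000]
Iteration 3:
  c_3 = (2.520000 + 2.650000)/2 = 2.585000
  f(c_3) = f(2.585000) = -0.317775
  f(a) × f(c) ≥ 0, new interval: [2.585000, 2.650000]
Iteration 4:
  c_4 = (2.585000 + 2.650000)/2 = 2.617500
  f(c_4) = f(2.617500) = -0.148694
  f(a) × f(c) ≥ 0, new interval: [2.617500, 2.650000]

After 4 iteration(s), the approximation is c_4 = 2.617500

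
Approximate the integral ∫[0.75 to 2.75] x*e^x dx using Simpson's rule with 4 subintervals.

f(x) = x*e^x
a = 0.75, b = 2.75, n = 4
h = (b - a)/n = 0.500000

Simpson's rule: (h/3)[f(x₀) + 4f(x₁) + 2f(x₂) + ... + f(xₙ)]

x_0 = 0.7500, f(x_0) = 1.587750, coefficient = 1
x_1 = 1.2500, f(x_1) = 4.362929, coefficient = 4
x_2 = 1.7500, f(x_2) = 10.070555, coefficient = 2
x_3 = 2.2500, f(x_3) = 21.347406, coefficient = 4
x_4 = 2.7500, f(x_4) = 43.017238, coefficient = 1

I ≈ (0.500000/3) × 167.587434 = 27.931239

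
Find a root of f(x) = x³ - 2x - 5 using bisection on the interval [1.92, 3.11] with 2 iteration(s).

f(x) = x³ - 2x - 5
Initial interval: [1.92, 3.11]

Iteration 1:
  c_1 = (1.920000 + 3.110000)/2 = 2.515000
  f(c_1) = f(2.515000) = 5.877941
  f(a) × f(c) < 0, new interval: [1.920000, 2.515000]
Iteration 2:
  c_2 = (1.920000 + 2.515000)/2 = 2.217500
  f(c_2) = f(2.217500) = 1.469127
  f(a) × f(c) < 0, new interval: [1.920000, 2.217500]

After 2 iteration(s), the approximation is c_2 = 2.217500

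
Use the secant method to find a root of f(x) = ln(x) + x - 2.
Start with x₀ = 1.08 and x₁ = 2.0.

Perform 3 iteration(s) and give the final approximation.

f(x) = ln(x) + x - 2
x₀ = 1.08, x₁ = 2.0

Secant formula: x_{n+1} = x_n - f(x_n)(x_n - x_{n-1})/(f(x_n) - f(x_{n-1}))

Iteration 1:
  f(1.080000) = -0.843039
  f(2.000000) = 0.693147
  x_2 = 2.000000 - 0.693147×(2.000000 - 1.080000)/(0.693147 - (-0.843039))
       = 1.584884
Iteration 2:
  f(2.000000) = 0.693147
  f(1.584884) = 0.045395
  x_3 = 1.584884 - 0.045395×(1.584884 - 2.000000)/(0.045395 - 0.693147)
       = 1.555792
Iteration 3:
  f(1.584884) = 0.045395
  f(1.555792) = -0.002223
  x_4 = 1.555792 - (-0.002223)×(1.555792 - 1.584884)/(-0.002223 - 0.045395)
       = 1.557150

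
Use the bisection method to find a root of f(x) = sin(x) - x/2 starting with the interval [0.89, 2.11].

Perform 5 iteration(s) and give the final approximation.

f(x) = sin(x) - x/2
Initial interval: [0.89, 2.11]

Iteration 1:
  c_1 = (0.890000 + 2.110000)/2 = 1.500000
  f(c_1) = f(1.500000) = 0.247495
  f(a) × f(c) ≥ 0, new interval: [1.500000, 2.110000]
Iteration 2:
  c_2 = (1.500000 + 2.110000)/2 = 1.805000
  f(c_2) = f(1.805000) = 0.070199
  f(a) × f(c) ≥ 0, new interval: [1.805000, 2.110000]
Iteration 3:
  c_3 = (1.805000 + 2.110000)/2 = 1.957500
  f(c_3) = f(1.957500) = -0.052593
  f(a) × f(c) < 0, new interval: [1.805000, 1.957500]
Iteration 4:
  c_4 = (1.805000 + 1.957500)/2 = 1.881250
  f(c_4) = f(1.881250) = 0.011570
  f(a) × f(c) ≥ 0, new interval: [1.881250, 1.957500]
Iteration 5:
  c_5 = (1.881250 + 1.957500)/2 = 1.919375
  f(c_5) = f(1.919375) = -0.019828
  f(a) × f(c) < 0, new interval: [1.881250, 1.919375]

After 5 iteration(s), the approximation is c_5 = 1.919375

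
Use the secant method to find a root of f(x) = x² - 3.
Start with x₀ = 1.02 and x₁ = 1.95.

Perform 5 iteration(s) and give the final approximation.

f(x) = x² - 3
x₀ = 1.02, x₁ = 1.95

Secant formula: x_{n+1} = x_n - f(x_n)(x_n - x_{n-1})/(f(x_n) - f(x_{n-1}))

Iteration 1:
  f(1.020000) = -1.959600
  f(1.950000) = 0.802500
  x_2 = 1.950000 - 0.802500×(1.950000 - 1.020000)/(0.802500 - (-1.959600))
       = 1.679798
Iteration 2:
  f(1.950000) = 0.802500
  f(1.679798) = -0.178279
  x_3 = 1.679798 - (-0.178279)×(1.679798 - 1.950000)/(-0.178279 - 0.802500)
       = 1.728913
Iteration 3:
  f(1.679798) = -0.178279
  f(1.728913) = -0.010859
  x_4 = 1.728913 - (-0.010859)×(1.728913 - 1.679798)/(-0.010859 - (-0.178279))
       = 1.732099
Iteration 4:
  f(1.728913) = -0.010859
  f(1.732099) = 0.000167
  x_5 = 1.732099 - 0.000167×(1.732099 - 1.728913)/(0.000167 - (-0.010859))
       = 1.732051
Iteration 5:
  f(1.732099) = 0.000167
  f(1.732051) = 0.000000
  x_6 = 1.732051 - 0.000000×(1.732051 - 1.732099)/(0.000000 - 0.000167)
       = 1.732051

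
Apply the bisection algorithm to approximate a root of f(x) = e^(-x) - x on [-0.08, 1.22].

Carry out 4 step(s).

f(x) = e^(-x) - x
Initial interval: [-0.08, 1.22]

Iteration 1:
  c_1 = (-0.080000 + 1.220000)/2 = 0.570000
  f(c_1) = f(0.570000) = -0.004475
  f(a) × f(c) < 0, new interval: [-0.080000, 0.570000]
Iteration 2:
  c_2 = (-0.080000 + 0.570000)/2 = 0.245000
  f(c_2) = f(0.245000) = 0.537705
  f(a) × f(c) ≥ 0, new interval: [0.245000, 0.570000]
Iteration 3:
  c_3 = (0.245000 + 0.570000)/2 = 0.407500
  f(c_3) = f(0.407500) = 0.257811
  f(a) × f(c) ≥ 0, new interval: [0.407500, 0.570000]
Iteration 4:
  c_4 = (0.407500 + 0.570000)/2 = 0.488750
  f(c_4) = f(0.488750) = 0.124643
  f(a) × f(c) ≥ 0, new interval: [0.488750, 0.570000]

After 4 iteration(s), the approximation is c_4 = 0.488750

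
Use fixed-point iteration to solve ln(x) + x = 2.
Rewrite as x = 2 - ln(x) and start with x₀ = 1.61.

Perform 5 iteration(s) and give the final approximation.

Equation: ln(x) + x = 2
Fixed-point form: x = 2 - ln(x)
x₀ = 1.61

x_1 = g(1.610000) = 1.523766
x_2 = g(1.523766) = 1.578815
x_3 = g(1.578815) = 1.543325
x_4 = g(1.543325) = 1.566061
x_5 = g(1.566061) = 1.551437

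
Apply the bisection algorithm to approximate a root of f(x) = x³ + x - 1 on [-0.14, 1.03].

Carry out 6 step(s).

f(x) = x³ + x - 1
Initial interval: [-0.14, 1.03]

Iteration 1:
  c_1 = (-0.140000 + 1.030000)/2 = 0.445000
  f(c_1) = f(0.445000) = -0.466879
  f(a) × f(c) ≥ 0, new interval: [0.445000, 1.030000]
Iteration 2:
  c_2 = (0.445000 + 1.030000)/2 = 0.737500
  f(c_2) = f(0.737500) = 0.138631
  f(a) × f(c) < 0, new interval: [0.445000, 0.737500]
Iteration 3:
  c_3 = (0.445000 + 0.737500)/2 = 0.591250
  f(c_3) = f(0.591250) = -0.202063
  f(a) × f(c) ≥ 0, new interval: [0.591250, 0.737500]
Iteration 4:
  c_4 = (0.591250 + 0.737500)/2 = 0.664375
  f(c_4) = f(0.664375) = -0.042374
  f(a) × f(c) ≥ 0, new interval: [0.664375, 0.737500]
Iteration 5:
  c_5 = (0.664375 + 0.737500)/2 = 0.700937
  f(c_5) = f(0.700937) = 0.045317
  f(a) × f(c) < 0, new interval: [0.664375, 0.700937]
Iteration 6:
  c_6 = (0.664375 + 0.700937)/2 = 0.682656
  f(c_6) = f(0.682656) = 0.000787
  f(a) × f(c) < 0, new interval: [0.664375, 0.682656]

After 6 iteration(s), the approximation is c_6 = 0.682656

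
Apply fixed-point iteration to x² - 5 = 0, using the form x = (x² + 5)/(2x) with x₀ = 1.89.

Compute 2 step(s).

Equation: x² - 5 = 0
Fixed-point form: x = (x² + 5)/(2x)
x₀ = 1.89

x_1 = g(1.890000) = 2.267751
x_2 = g(2.267751) = 2.236289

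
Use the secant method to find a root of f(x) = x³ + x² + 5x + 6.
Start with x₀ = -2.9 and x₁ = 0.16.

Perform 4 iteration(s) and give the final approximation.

f(x) = x³ + x² + 5x + 6
x₀ = -2.9, x₁ = 0.16

Secant formula: x_{n+1} = x_n - f(x_n)(x_n - x_{n-1})/(f(x_n) - f(x_{n-1}))

Iteration 1:
  f(-2.900000) = -24.479000
  f(0.160000) = 6.829696
  x_2 = 0.160000 - 6.829696×(0.160000 - (-2.900000))/(6.829696 - (-24.479000))
       = -0.507510
Iteration 2:
  f(0.160000) = 6.829696
  f(-0.507510) = 3.589299
  x_3 = -0.507510 - 3.589299×(-0.507510 - 0.160000)/(3.589299 - 6.829696)
       = -1.246892
Iteration 3:
  f(-0.507510) = 3.589299
  f(-1.246892) = -0.618316
  x_4 = -1.246892 - (-0.618316)×(-1.246892 - (-0.507510))/(-0.618316 - 3.589299)
       = -1.138239
Iteration 4:
  f(-1.246892) = -0.618316
  f(-1.138239) = 0.129704
  x_5 = -1.138239 - 0.129704×(-1.138239 - (-1.246892))/(0.129704 - (-0.618316))
       = -1.157079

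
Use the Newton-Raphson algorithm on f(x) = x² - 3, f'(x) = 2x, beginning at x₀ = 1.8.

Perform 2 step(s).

f(x) = x² - 3
f'(x) = 2x
x₀ = 1.8

Newton-Raphson formula: x_{n+1} = x_n - f(x_n)/f'(x_n)

Iteration 1:
  f(1.800000) = 0.240000
  f'(1.800000) = 3.600000
  x_1 = 1.800000 - 0.240000/3.600000 = 1.733333
Iteration 2:
  f(1.733333) = 0.004444
  f'(1.733333) = 3.466667
  x_2 = 1.733333 - 0.004444/3.466667 = 1.732051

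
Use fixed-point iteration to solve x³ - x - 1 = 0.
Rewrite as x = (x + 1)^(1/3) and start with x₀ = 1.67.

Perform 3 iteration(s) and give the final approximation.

Equation: x³ - x - 1 = 0
Fixed-point form: x = (x + 1)^(1/3)
x₀ = 1.67

x_1 = g(1.670000) = 1.387300
x_2 = g(1.387300) = 1.336500
x_3 = g(1.336500) = 1.326952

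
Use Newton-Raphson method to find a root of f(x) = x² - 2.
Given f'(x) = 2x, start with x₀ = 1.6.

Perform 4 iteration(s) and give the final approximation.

f(x) = x² - 2
f'(x) = 2x
x₀ = 1.6

Newton-Raphson formula: x_{n+1} = x_n - f(x_n)/f'(x_n)

Iteration 1:
  f(1.600000) = 0.560000
  f'(1.600000) = 3.200000
  x_1 = 1.600000 - 0.560000/3.200000 = 1.425000
Iteration 2:
  f(1.425000) = 0.030625
  f'(1.425000) = 2.850000
  x_2 = 1.425000 - 0.030625/2.850000 = 1.414254
Iteration 3:
  f(1.414254) = 0.000115
  f'(1.414254) = 2.828509
  x_3 = 1.414254 - 0.000115/2.828509 = 1.414214
Iteration 4:
  f(1.414214) = 0.000000
  f'(1.414214) = 2.828427
  x_4 = 1.414214 - 0.000000/2.828427 = 1.414214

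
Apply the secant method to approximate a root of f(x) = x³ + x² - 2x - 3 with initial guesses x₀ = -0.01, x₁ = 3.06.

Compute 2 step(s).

f(x) = x³ + x² - 2x - 3
x₀ = -0.01, x₁ = 3.06

Secant formula: x_{n+1} = x_n - f(x_n)(x_n - x_{n-1})/(f(x_n) - f(x_{n-1}))

Iteration 1:
  f(-0.010000) = -2.979901
  f(3.060000) = 28.896216
  x_2 = 3.060000 - 28.896216×(3.060000 - (-0.010000))/(28.896216 - (-2.979901))
       = 0.276995
Iteration 2:
  f(3.060000) = 28.896216
  f(0.276995) = -3.456011
  x_3 = 0.276995 - (-3.456011)×(0.276995 - 3.060000)/(-3.456011 - 28.896216)
       = 0.574288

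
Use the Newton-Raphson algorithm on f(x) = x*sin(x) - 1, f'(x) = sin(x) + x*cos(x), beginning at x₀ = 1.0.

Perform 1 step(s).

f(x) = x*sin(x) - 1
f'(x) = sin(x) + x*cos(x)
x₀ = 1.0

Newton-Raphson formula: x_{n+1} = x_n - f(x_n)/f'(x_n)

Iteration 1:
  f(1.000000) = -0.158529
  f'(1.000000) = 1.381773
  x_1 = 1.000000 - (-0.158529)/1.381773 = 1.114729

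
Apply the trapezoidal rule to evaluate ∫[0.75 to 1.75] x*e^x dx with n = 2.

f(x) = x*e^x
a = 0.75, b = 1.75, n = 2
h = (b - a)/n = 0.500000

Trapezoidal rule: (h/2)[f(x₀) + 2f(x₁) + 2f(x₂) + ... + f(xₙ)]

x_0 = 0.7500, f(x_0) = 1.587750, coefficient = 1
x_1 = 1.2500, f(x_1) = 4.362929, coefficient = 2
x_2 = 1.7500, f(x_2) = 10.070555, coefficient = 1

I ≈ (0.500000/2) × 20.384162 = 5.096041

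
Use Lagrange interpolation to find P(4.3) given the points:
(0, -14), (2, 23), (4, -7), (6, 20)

Lagrange interpolation formula:
P(x) = Σ yᵢ × Lᵢ(x)
where Lᵢ(x) = Π_{j≠i} (x - xⱼ)/(xᵢ - xⱼ)

L_0(4.3) = (4.3 - 2)/(0 - 2) × (4.3 - 4)/(0 - 4) × (4.3 - 6)/(0 - 6) = 0.024437
L_1(4.3) = (4.3 - 0)/(2 - 0) × (4.3 - 4)/(2 - 4) × (4.3 - 6)/(2 - 6) = -0.137062
L_2(4.3) = (4.3 - 0)/(4 - 0) × (4.3 - 2)/(4 - 2) × (4.3 - 6)/(4 - 6) = 1.050812
L_3(4.3) = (4.3 - 0)/(6 - 0) × (4.3 - 2)/(6 - 2) × (4.3 - 4)/(6 - 4) = 0.061812

P(4.3) = (-14)×L_0(4.3) + 23×L_1(4.3) + (-7)×L_2(4.3) + 20×L_3(4.3)
P(4.3) = -9.614000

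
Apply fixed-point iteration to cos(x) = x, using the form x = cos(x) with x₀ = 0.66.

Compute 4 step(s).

Equation: cos(x) = x
Fixed-point form: x = cos(x)
x₀ = 0.66

x_1 = g(0.660000) = 0.789992
x_2 = g(0.789992) = 0.703851
x_3 = g(0.703851) = 0.762356
x_4 = g(0.762356) = 0.723211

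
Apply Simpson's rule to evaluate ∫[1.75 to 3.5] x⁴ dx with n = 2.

f(x) = x⁴
a = 1.75, b = 3.5, n = 2
h = (b - a)/n = 0.875000

Simpson's rule: (h/3)[f(x₀) + 4f(x₁) + 2f(x₂) + ... + f(xₙ)]

x_0 = 1.7500, f(x_0) = 9.378906, coefficient = 1
x_1 = 2.6250, f(x_1) = 47.480713, coefficient = 4
x_2 = 3.5000, f(x_2) = 150.062500, coefficient = 1

I ≈ (0.875000/3) × 349.364258 = 101.897909
Exact value: 101.761133
Error: 0.136776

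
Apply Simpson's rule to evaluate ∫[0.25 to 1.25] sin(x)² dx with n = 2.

f(x) = sin(x)²
a = 0.25, b = 1.25, n = 2
h = (b - a)/n = 0.500000

Simpson's rule: (h/3)[f(x₀) + 4f(x₁) + 2f(x₂) + ... + f(xₙ)]

x_0 = 0.2500, f(x_0) = 0.061209, coefficient = 1
x_1 = 0.7500, f(x_1) = 0.464631, coefficient = 4
x_2 = 1.2500, f(x_2) = 0.900572, coefficient = 1

I ≈ (0.500000/3) × 2.820306 = 0.470051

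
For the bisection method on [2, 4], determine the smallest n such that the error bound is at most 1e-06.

We need (b-a)/2^n ≤ 1e-06
(4 - 2)/2^n ≤ 1e-06
2/2^n ≤ 1e-06
2^n ≥ 2000000
n ≥ log₂(2000000) = 20.93
n ≥ 21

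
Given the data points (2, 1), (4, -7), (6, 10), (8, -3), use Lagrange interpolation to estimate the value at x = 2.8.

Lagrange interpolation formula:
P(x) = Σ yᵢ × Lᵢ(x)
where Lᵢ(x) = Π_{j≠i} (x - xⱼ)/(xᵢ - xⱼ)

L_0(2.8) = (2.8 - 4)/(2 - 4) × (2.8 - 6)/(2 - 6) × (2.8 - 8)/(2 - 8) = 0.416000
L_1(2.8) = (2.8 - 2)/(4 - 2) × (2.8 - 6)/(4 - 6) × (2.8 - 8)/(4 - 8) = 0.832000
L_2(2.8) = (2.8 - 2)/(6 - 2) × (2.8 - 4)/(6 - 4) × (2.8 - 8)/(6 - 8) = -0.312000
L_3(2.8) = (2.8 - 2)/(8 - 2) × (2.8 - 4)/(8 - 4) × (2.8 - 6)/(8 - 6) = 0.064000

P(2.8) = 1×L_0(2.8) + (-7)×L_1(2.8) + 10×L_2(2.8) + (-3)×L_3(2.8)
P(2.8) = -8.720000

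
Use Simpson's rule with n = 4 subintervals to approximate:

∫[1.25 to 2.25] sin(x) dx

f(x) = sin(x)
a = 1.25, b = 2.25, n = 4
h = (b - a)/n = 0.250000

Simpson's rule: (h/3)[f(x₀) + 4f(x₁) + 2f(x₂) + ... + f(xₙ)]

x_0 = 1.2500, f(x_0) = 0.948985, coefficient = 1
x_1 = 1.5000, f(x_1) = 0.997495, coefficient = 4
x_2 = 1.7500, f(x_2) = 0.983986, coefficient = 2
x_3 = 2.0000, f(x_3) = 0.909297, coefficient = 4
x_4 = 2.2500, f(x_4) = 0.778073, coefficient = 1

I ≈ (0.250000/3) × 11.322199 = 0.943517
Exact value: 0.943496
Error: 0.000021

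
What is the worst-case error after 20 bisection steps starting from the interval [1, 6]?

Bisection error bound: |error| ≤ (b-a)/2^n
|error| ≤ (6 - 1)/2^20 = 5/2^20
|error| ≤ 0.0000047684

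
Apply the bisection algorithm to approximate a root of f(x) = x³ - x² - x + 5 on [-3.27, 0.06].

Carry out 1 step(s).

f(x) = x³ - x² - x + 5
Initial interval: [-3.27, 0.06]

Iteration 1:
  c_1 = (-3.270000 + 0.060000)/2 = -1.605000
  f(c_1) = f(-1.605000) = -0.105545
  f(a) × f(c) ≥ 0, new interval: [-1.605000, 0.060000]

After 1 iteration(s), the approximation is c_1 = -1.605000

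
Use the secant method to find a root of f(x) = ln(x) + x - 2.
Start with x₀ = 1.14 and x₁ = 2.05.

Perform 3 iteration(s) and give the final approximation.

f(x) = ln(x) + x - 2
x₀ = 1.14, x₁ = 2.05

Secant formula: x_{n+1} = x_n - f(x_n)(x_n - x_{n-1})/(f(x_n) - f(x_{n-1}))

Iteration 1:
  f(1.140000) = -0.728972
  f(2.050000) = 0.767840
  x_2 = 2.050000 - 0.767840×(2.050000 - 1.140000)/(0.767840 - (-0.728972))
       = 1.583185
Iteration 2:
  f(2.050000) = 0.767840
  f(1.583185) = 0.042623
  x_3 = 1.583185 - 0.042623×(1.583185 - 2.050000)/(0.042623 - 0.767840)
       = 1.555749
Iteration 3:
  f(1.583185) = 0.042623
  f(1.555749) = -0.002295
  x_4 = 1.555749 - (-0.002295)×(1.555749 - 1.583185)/(-0.002295 - 0.042623)
       = 1.557150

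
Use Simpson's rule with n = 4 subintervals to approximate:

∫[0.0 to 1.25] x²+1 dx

f(x) = x²+1
a = 0.0, b = 1.25, n = 4
h = (b - a)/n = 0.312500

Simpson's rule: (h/3)[f(x₀) + 4f(x₁) + 2f(x₂) + ... + f(xₙ)]

x_0 = 0.0000, f(x_0) = 1.000000, coefficient = 1
x_1 = 0.3125, f(x_1) = 1.097656, coefficient = 4
x_2 = 0.6250, f(x_2) = 1.390625, coefficient = 2
x_3 = 0.9375, f(x_3) = 1.878906, coefficient = 4
x_4 = 1.2500, f(x_4) = 2.562500, coefficient = 1

I ≈ (0.312500/3) × 18.250000 = 1.901042
Exact value: 1.901042
Error: 0.000000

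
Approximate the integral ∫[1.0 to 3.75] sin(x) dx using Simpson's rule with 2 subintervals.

f(x) = sin(x)
a = 1.0, b = 3.75, n = 2
h = (b - a)/n = 1.375000

Simpson's rule: (h/3)[f(x₀) + 4f(x₁) + 2f(x₂) + ... + f(xₙ)]

x_0 = 1.0000, f(x_0) = 0.841471, coefficient = 1
x_1 = 2.3750, f(x_1) = 0.693685, coefficient = 4
x_2 = 3.7500, f(x_2) = -0.571561, coefficient = 1

I ≈ (1.375000/3) × 3.044650 = 1.395464
Exact value: 1.360862
Error: 0.034603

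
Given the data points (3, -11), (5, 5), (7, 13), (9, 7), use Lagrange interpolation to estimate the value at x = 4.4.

Lagrange interpolation formula:
P(x) = Σ yᵢ × Lᵢ(x)
where Lᵢ(x) = Π_{j≠i} (x - xⱼ)/(xᵢ - xⱼ)

L_0(4.4) = (4.4 - 5)/(3 - 5) × (4.4 - 7)/(3 - 7) × (4.4 - 9)/(3 - 9) = 0.149500
L_1(4.4) = (4.4 - 3)/(5 - 3) × (4.4 - 7)/(5 - 7) × (4.4 - 9)/(5 - 9) = 1.046500
L_2(4.4) = (4.4 - 3)/(7 - 3) × (4.4 - 5)/(7 - 5) × (4.4 - 9)/(7 - 9) = -0.241500
L_3(4.4) = (4.4 - 3)/(9 - 3) × (4.4 - 5)/(9 - 5) × (4.4 - 7)/(9 - 7) = 0.045500

P(4.4) = (-11)×L_0(4.4) + 5×L_1(4.4) + 13×L_2(4.4) + 7×L_3(4.4)
P(4.4) = 0.767000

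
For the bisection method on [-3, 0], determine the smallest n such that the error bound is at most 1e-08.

We need (b-a)/2^n ≤ 1e-08
(0 - (-3))/2^n ≤ 1e-08
3/2^n ≤ 1e-08
2^n ≥ 300000000
n ≥ log₂(300000000) = 28.16
n ≥ 29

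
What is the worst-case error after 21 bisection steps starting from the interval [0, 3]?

Bisection error bound: |error| ≤ (b-a)/2^n
|error| ≤ (3 - 0)/2^21 = 3/2^21
|error| ≤ 0.0000014305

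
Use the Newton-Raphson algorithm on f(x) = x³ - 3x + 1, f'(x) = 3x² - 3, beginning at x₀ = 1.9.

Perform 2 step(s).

f(x) = x³ - 3x + 1
f'(x) = 3x² - 3
x₀ = 1.9

Newton-Raphson formula: x_{n+1} = x_n - f(x_n)/f'(x_n)

Iteration 1:
  f(1.900000) = 2.159000
  f'(1.900000) = 7.830000
  x_1 = 1.900000 - 2.159000/7.830000 = 1.624266
Iteration 2:
  f(1.624266) = 0.412404
  f'(1.624266) = 4.914717
  x_2 = 1.624266 - 0.412404/4.914717 = 1.540354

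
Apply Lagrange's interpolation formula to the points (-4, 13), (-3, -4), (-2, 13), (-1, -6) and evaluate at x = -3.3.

Lagrange interpolation formula:
P(x) = Σ yᵢ × Lᵢ(x)
where Lᵢ(x) = Π_{j≠i} (x - xⱼ)/(xᵢ - xⱼ)

L_0(-3.3) = (-3.3 - (-3))/(-4 - (-3)) × (-3.3 - (-2))/(-4 - (-2)) × (-3.3 - (-1))/(-4 - (-1)) = 0.149500
L_1(-3.3) = (-3.3 - (-4))/(-3 - (-4)) × (-3.3 - (-2))/(-3 - (-2)) × (-3.3 - (-1))/(-3 - (-1)) = 1.046500
L_2(-3.3) = (-3.3 - (-4))/(-2 - (-4)) × (-3.3 - (-3))/(-2 - (-3)) × (-3.3 - (-1))/(-2 - (-1)) = -0.241500
L_3(-3.3) = (-3.3 - (-4))/(-1 - (-4)) × (-3.3 - (-3))/(-1 - (-3)) × (-3.3 - (-2))/(-1 - (-2)) = 0.045500

P(-3.3) = 13×L_0(-3.3) + (-4)×L_1(-3.3) + 13×L_2(-3.3) + (-6)×L_3(-3.3)
P(-3.3) = -5.655000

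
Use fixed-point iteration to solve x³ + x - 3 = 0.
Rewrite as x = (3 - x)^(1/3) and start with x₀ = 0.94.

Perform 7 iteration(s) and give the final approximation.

Equation: x³ + x - 3 = 0
Fixed-point form: x = (3 - x)^(1/3)
x₀ = 0.94

x_1 = g(0.940000) = 1.272396
x_2 = g(1.272396) = 1.199908
x_3 = g(1.199908) = 1.216461
x_4 = g(1.216461) = 1.212721
x_5 = g(1.212721) = 1.213568
x_6 = g(1.213568) = 1.213376
x_7 = g(1.213376) = 1.213420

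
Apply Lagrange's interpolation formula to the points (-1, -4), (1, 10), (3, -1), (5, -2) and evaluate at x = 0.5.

Lagrange interpolation formula:
P(x) = Σ yᵢ × Lᵢ(x)
where Lᵢ(x) = Π_{j≠i} (x - xⱼ)/(xᵢ - xⱼ)

L_0(0.5) = (0.5 - 1)/(-1 - 1) × (0.5 - 3)/(-1 - 3) × (0.5 - 5)/(-1 - 5) = 0.117188
L_1(0.5) = (0.5 - (-1))/(1 - (-1)) × (0.5 - 3)/(1 - 3) × (0.5 - 5)/(1 - 5) = 1.054688
L_2(0.5) = (0.5 - (-1))/(3 - (-1)) × (0.5 - 1)/(3 - 1) × (0.5 - 5)/(3 - 5) = -0.210938
L_3(0.5) = (0.5 - (-1))/(5 - (-1)) × (0.5 - 1)/(5 - 1) × (0.5 - 3)/(5 - 3) = 0.039062

P(0.5) = (-4)×L_0(0.5) + 10×L_1(0.5) + (-1)×L_2(0.5) + (-2)×L_3(0.5)
P(0.5) = 10.210938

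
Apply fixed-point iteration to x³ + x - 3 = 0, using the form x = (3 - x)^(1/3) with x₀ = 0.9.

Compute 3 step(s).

Equation: x³ + x - 3 = 0
Fixed-point form: x = (3 - x)^(1/3)
x₀ = 0.9

x_1 = g(0.900000) = 1.280579
x_2 = g(1.280579) = 1.198011
x_3 = g(1.198011) = 1.216888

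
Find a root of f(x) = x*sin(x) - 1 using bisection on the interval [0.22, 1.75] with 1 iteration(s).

f(x) = x*sin(x) - 1
Initial interval: [0.22, 1.75]

Iteration 1:
  c_1 = (0.220000 + 1.750000)/2 = 0.985000
  f(c_1) = f(0.985000) = -0.179227
  f(a) × f(c) ≥ 0, new interval: [0.985000, 1.750000]

After 1 iteration(s), the approximation is c_1 = 0.985000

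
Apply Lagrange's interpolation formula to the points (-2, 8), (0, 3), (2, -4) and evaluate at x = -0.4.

Lagrange interpolation formula:
P(x) = Σ yᵢ × Lᵢ(x)
where Lᵢ(x) = Π_{j≠i} (x - xⱼ)/(xᵢ - xⱼ)

L_0(-0.4) = (-0.4 - 0)/(-2 - 0) × (-0.4 - 2)/(-2 - 2) = 0.120000
L_1(-0.4) = (-0.4 - (-2))/(0 - (-2)) × (-0.4 - 2)/(0 - 2) = 0.960000
L_2(-0.4) = (-0.4 - (-2))/(2 - (-2)) × (-0.4 - 0)/(2 - 0) = -0.080000

P(-0.4) = 8×L_0(-0.4) + 3×L_1(-0.4) + (-4)×L_2(-0.4)
P(-0.4) = 4.160000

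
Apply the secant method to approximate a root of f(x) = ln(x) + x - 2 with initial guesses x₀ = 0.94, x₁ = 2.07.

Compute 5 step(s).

f(x) = ln(x) + x - 2
x₀ = 0.94, x₁ = 2.07

Secant formula: x_{n+1} = x_n - f(x_n)(x_n - x_{n-1})/(f(x_n) - f(x_{n-1}))

Iteration 1:
  f(0.940000) = -1.121875
  f(2.070000) = 0.797549
  x_2 = 2.070000 - 0.797549×(2.070000 - 0.940000)/(0.797549 - (-1.121875))
       = 1.600469
Iteration 2:
  f(2.070000) = 0.797549
  f(1.600469) = 0.070765
  x_3 = 1.600469 - 0.070765×(1.600469 - 2.070000)/(0.070765 - 0.797549)
       = 1.554752
Iteration 3:
  f(1.600469) = 0.070765
  f(1.554752) = -0.003933
  x_4 = 1.554752 - (-0.003933)×(1.554752 - 1.600469)/(-0.003933 - 0.070765)
       = 1.557158
Iteration 4:
  f(1.554752) = -0.003933
  f(1.557158) = 0.000021
  x_5 = 1.557158 - 0.000021×(1.557158 - 1.554752)/(0.000021 - (-0.003933))
       = 1.557146
Iteration 5:
  f(1.557158) = 0.000021
  f(1.557146) = 0.000000
  x_6 = 1.557146 - 0.000000×(1.557146 - 1.557158)/(0.000000 - 0.000021)
       = 1.557146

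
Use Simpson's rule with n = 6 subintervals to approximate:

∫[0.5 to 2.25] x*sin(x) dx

f(x) = x*sin(x)
a = 0.5, b = 2.25, n = 6
h = (b - a)/n = 0.291667

Simpson's rule: (h/3)[f(x₀) + 4f(x₁) + 2f(x₂) + ... + f(xₙ)]

x_0 = 0.5000, f(x_0) = 0.239713, coefficient = 1
x_1 = 0.7917, f(x_1) = 0.563291, coefficient = 4
x_2 = 1.0833, f(x_2) = 0.957151, coefficient = 2
x_3 = 1.3750, f(x_3) = 1.348728, coefficient = 4
x_4 = 1.6667, f(x_4) = 1.659013, coefficient = 2
x_5 = 1.9583, f(x_5) = 1.813109, coefficient = 4
x_6 = 2.2500, f(x_6) = 1.750665, coefficient = 1

I ≈ (0.291667/3) × 22.123216 = 2.150868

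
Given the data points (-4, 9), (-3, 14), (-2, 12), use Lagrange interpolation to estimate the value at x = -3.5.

Lagrange interpolation formula:
P(x) = Σ yᵢ × Lᵢ(x)
where Lᵢ(x) = Π_{j≠i} (x - xⱼ)/(xᵢ - xⱼ)

L_0(-3.5) = (-3.5 - (-3))/(-4 - (-3)) × (-3.5 - (-2))/(-4 - (-2)) = 0.375000
L_1(-3.5) = (-3.5 - (-4))/(-3 - (-4)) × (-3.5 - (-2))/(-3 - (-2)) = 0.750000
L_2(-3.5) = (-3.5 - (-4))/(-2 - (-4)) × (-3.5 - (-3))/(-2 - (-3)) = -0.125000

P(-3.5) = 9×L_0(-3.5) + 14×L_1(-3.5) + 12×L_2(-3.5)
P(-3.5) = 12.375000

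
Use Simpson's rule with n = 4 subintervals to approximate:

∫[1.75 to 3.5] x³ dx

f(x) = x³
a = 1.75, b = 3.5, n = 4
h = (b - a)/n = 0.437500

Simpson's rule: (h/3)[f(x₀) + 4f(x₁) + 2f(x₂) + ... + f(xₙ)]

x_0 = 1.7500, f(x_0) = 5.359375, coefficient = 1
x_1 = 2.1875, f(x_1) = 10.467529, coefficient = 4
x_2 = 2.6250, f(x_2) = 18.087891, coefficient = 2
x_3 = 3.0625, f(x_3) = 28.722900, coefficient = 4
x_4 = 3.5000, f(x_4) = 42.875000, coefficient = 1

I ≈ (0.437500/3) × 241.171875 = 35.170898
Exact value: 35.170898
Error: 0.000000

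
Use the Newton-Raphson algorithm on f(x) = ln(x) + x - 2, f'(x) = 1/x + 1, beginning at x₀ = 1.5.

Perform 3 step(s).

f(x) = ln(x) + x - 2
f'(x) = 1/x + 1
x₀ = 1.5

Newton-Raphson formula: x_{n+1} = x_n - f(x_n)/f'(x_n)

Iteration 1:
  f(1.500000) = -0.094535
  f'(1.500000) = 1.666667
  x_1 = 1.500000 - (-0.094535)/1.666667 = 1.556721
Iteration 2:
  f(1.556721) = -0.000697
  f'(1.556721) = 1.642376
  x_2 = 1.556721 - (-0.000697)/1.642376 = 1.557146
Iteration 3:
  f(1.557146) = 0.000000
  f'(1.557146) = 1.642201
  x_3 = 1.557146 - 0.000000/1.642201 = 1.557146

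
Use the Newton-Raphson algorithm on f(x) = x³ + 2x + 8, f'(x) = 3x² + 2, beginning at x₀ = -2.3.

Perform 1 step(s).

f(x) = x³ + 2x + 8
f'(x) = 3x² + 2
x₀ = -2.3

Newton-Raphson formula: x_{n+1} = x_n - f(x_n)/f'(x_n)

Iteration 1:
  f(-2.300000) = -8.767000
  f'(-2.300000) = 17.870000
  x_1 = -2.300000 - (-8.767000)/17.870000 = -1.809401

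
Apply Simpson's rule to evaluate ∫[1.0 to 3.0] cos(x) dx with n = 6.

f(x) = cos(x)
a = 1.0, b = 3.0, n = 6
h = (b - a)/n = 0.333333

Simpson's rule: (h/3)[f(x₀) + 4f(x₁) + 2f(x₂) + ... + f(xₙ)]

x_0 = 1.0000, f(x_0) = 0.540302, coefficient = 1
x_1 = 1.3333, f(x_1) = 0.235238, coefficient = 4
x_2 = 1.6667, f(x_2) = -0.095724, coefficient = 2
x_3 = 2.0000, f(x_3) = -0.416147, coefficient = 4
x_4 = 2.3333, f(x_4) = -0.690758, coefficient = 2
x_5 = 2.6667, f(x_5) = -0.889327, coefficient = 4
x_6 = 3.0000, f(x_6) = -0.989992, coefficient = 1

I ≈ (0.333333/3) × -6.303597 = -0.700400
Exact value: -0.700351
Error: 0.000049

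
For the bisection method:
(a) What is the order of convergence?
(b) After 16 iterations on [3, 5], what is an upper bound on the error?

(a) Bisection has linear (order 1) convergence; the error is halved each step.

(b) Error bound = (b-a)/2^n = (5 - 3)/2^{16}
    = 2/2^{16}

(a) 1 (linear); (b) error ≤ 3.05e-05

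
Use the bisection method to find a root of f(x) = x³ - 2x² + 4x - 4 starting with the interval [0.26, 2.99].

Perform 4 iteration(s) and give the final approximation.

f(x) = x³ - 2x² + 4x - 4
Initial interval: [0.26, 2.99]

Iteration 1:
  c_1 = (0.260000 + 2.990000)/2 = 1.625000
  f(c_1) = f(1.625000) = 1.509766
  f(a) × f(c) < 0, new interval: [0.260000, 1.625000]
Iteration 2:
  c_2 = (0.260000 + 1.625000)/2 = 0.942500
  f(c_2) = f(0.942500) = -1.169384
  f(a) × f(c) ≥ 0, new interval: [0.942500, 1.625000]
Iteration 3:
  c_3 = (0.942500 + 1.625000)/2 = 1.283750
  f(c_3) = f(1.283750) = -0.045390
  f(a) × f(c) ≥ 0, new interval: [1.283750, 1.625000]
Iteration 4:
  c_4 = (1.283750 + 1.625000)/2 = 1.454375
  f(c_4) = f(1.454375) = 0.663390
  f(a) × f(c) < 0, new interval: [1.283750, 1.454375]

After 4 iteration(s), the approximation is c_4 = 1.454375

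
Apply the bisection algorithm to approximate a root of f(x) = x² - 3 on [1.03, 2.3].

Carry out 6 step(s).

f(x) = x² - 3
Initial interval: [1.03, 2.3]

Iteration 1:
  c_1 = (1.030000 + 2.300000)/2 = 1.665000
  f(c_1) = f(1.665000) = -0.227775
  f(a) × f(c) ≥ 0, new interval: [1.665000, 2.300000]
Iteration 2:
  c_2 = (1.665000 + 2.300000)/2 = 1.982500
  f(c_2) = f(1.982500) = 0.930306
  f(a) × f(c) < 0, new interval: [1.665000, 1.982500]
Iteration 3:
  c_3 = (1.665000 + 1.982500)/2 = 1.823750
  f(c_3) = f(1.823750) = 0.326064
  f(a) × f(c) < 0, new interval: [1.665000, 1.823750]
Iteration 4:
  c_4 = (1.665000 + 1.823750)/2 = 1.744375
  f(c_4) = f(1.744375) = 0.042844
  f(a) × f(c) < 0, new interval: [1.665000, 1.744375]
Iteration 5:
  c_5 = (1.665000 + 1.744375)/2 = 1.704687
  f(c_5) = f(1.704687) = -0.094041
  f(a) × f(c) ≥ 0, new interval: [1.704687, 1.744375]
Iteration 6:
  c_6 = (1.704687 + 1.744375)/2 = 1.724531
  f(c_6) = f(1.724531) = -0.025992
  f(a) × f(c) ≥ 0, new interval: [1.724531, 1.744375]

After 6 iteration(s), the approximation is c_6 = 1.724531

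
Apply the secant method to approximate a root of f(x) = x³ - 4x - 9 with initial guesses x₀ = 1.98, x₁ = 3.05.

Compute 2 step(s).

f(x) = x³ - 4x - 9
x₀ = 1.98, x₁ = 3.05

Secant formula: x_{n+1} = x_n - f(x_n)(x_n - x_{n-1})/(f(x_n) - f(x_{n-1}))

Iteration 1:
  f(1.980000) = -9.157608
  f(3.050000) = 7.172625
  x_2 = 3.050000 - 7.172625×(3.050000 - 1.980000)/(7.172625 - (-9.157608))
       = 2.580031
Iteration 2:
  f(3.050000) = 7.172625
  f(2.580031) = -2.145998
  x_3 = 2.580031 - (-2.145998)×(2.580031 - 3.050000)/(-2.145998 - 7.172625)
       = 2.688261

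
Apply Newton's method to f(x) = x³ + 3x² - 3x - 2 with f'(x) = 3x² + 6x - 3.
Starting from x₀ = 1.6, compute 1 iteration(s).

f(x) = x³ + 3x² - 3x - 2
f'(x) = 3x² + 6x - 3
x₀ = 1.6

Newton-Raphson formula: x_{n+1} = x_n - f(x_n)/f'(x_n)

Iteration 1:
  f(1.600000) = 4.976000
  f'(1.600000) = 14.280000
  x_1 = 1.600000 - 4.976000/14.280000 = 1.251541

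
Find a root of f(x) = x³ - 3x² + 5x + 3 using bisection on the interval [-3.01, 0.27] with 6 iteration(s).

f(x) = x³ - 3x² + 5x + 3
Initial interval: [-3.01, 0.27]

Iteration 1:
  c_1 = (-3.010000 + 0.270000)/2 = -1.370000
  f(c_1) = f(-1.370000) = -12.052053
  f(a) × f(c) ≥ 0, new interval: [-1.370000, 0.270000]
Iteration 2:
  c_2 = (-1.370000 + 0.270000)/2 = -0.550000
  f(c_2) = f(-0.550000) = -0.823875
  f(a) × f(c) ≥ 0, new interval: [-0.550000, 0.270000]
Iteration 3:
  c_3 = (-0.550000 + 0.270000)/2 = -0.140000
  f(c_3) = f(-0.140000) = 2.238456
  f(a) × f(c) < 0, new interval: [-0.550000, -0.140000]
Iteration 4:
  c_4 = (-0.550000 + (-0.140000))/2 = -0.345000
  f(c_4) = f(-0.345000) = 0.876861
  f(a) × f(c) < 0, new interval: [-0.550000, -0.345000]
Iteration 5:
  c_5 = (-0.550000 + (-0.345000))/2 = -0.447500
  f(c_5) = f(-0.447500) = 0.072117
  f(a) × f(c) < 0, new interval: [-0.550000, -0.447500]
Iteration 6:
  c_6 = (-0.550000 + (-0.447500))/2 = -0.498750
  f(c_6) = f(-0.498750) = -0.364070
  f(a) × f(c) ≥ 0, new interval: [-0.498750, -0.447500]

After 6 iteration(s), the approximation is c_6 = -0.498750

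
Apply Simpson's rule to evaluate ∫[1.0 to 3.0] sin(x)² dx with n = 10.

f(x) = sin(x)²
a = 1.0, b = 3.0, n = 10
h = (b - a)/n = 0.200000

Simpson's rule: (h/3)[f(x₀) + 4f(x₁) + 2f(x₂) + ... + f(xₙ)]

x_0 = 1.0000, f(x_0) = 0.708073, coefficient = 1
x_1 = 1.2000, f(x_1) = 0.868697, coefficient = 4
x_2 = 1.4000, f(x_2) = 0.971111, coefficient = 2
x_3 = 1.6000, f(x_3) = 0.999147, coefficient = 4
x_4 = 1.8000, f(x_4) = 0.948379, coefficient = 2
x_5 = 2.0000, f(x_5) = 0.826822, coefficient = 4
x_6 = 2.2000, f(x_6) = 0.653666, coefficient = 2
x_7 = 2.4000, f(x_7) = 0.456251, coefficient = 4
x_8 = 2.6000, f(x_8) = 0.265742, coefficient = 2
x_9 = 2.8000, f(x_9) = 0.112217, coefficient = 4
x_10 = 3.0000, f(x_10) = 0.019915, coefficient = 1

I ≈ (0.200000/3) × 19.458320 = 1.297221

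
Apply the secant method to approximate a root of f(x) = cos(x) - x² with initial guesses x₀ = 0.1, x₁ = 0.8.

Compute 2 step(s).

f(x) = cos(x) - x²
x₀ = 0.1, x₁ = 0.8

Secant formula: x_{n+1} = x_n - f(x_n)(x_n - x_{n-1})/(f(x_n) - f(x_{n-1}))

Iteration 1:
  f(0.100000) = 0.985004
  f(0.800000) = 0.056707
  x_2 = 0.800000 - 0.056707×(0.800000 - 0.100000)/(0.056707 - 0.985004)
       = 0.842761
Iteration 2:
  f(0.800000) = 0.056707
  f(0.842761) = -0.044841
  x_3 = 0.842761 - (-0.044841)×(0.842761 - 0.800000)/(-0.044841 - 0.056707)
       = 0.823879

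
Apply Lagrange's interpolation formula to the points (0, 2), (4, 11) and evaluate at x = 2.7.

Lagrange interpolation formula:
P(x) = Σ yᵢ × Lᵢ(x)
where Lᵢ(x) = Π_{j≠i} (x - xⱼ)/(xᵢ - xⱼ)

L_0(2.7) = (2.7 - 4)/(0 - 4) = 0.325000
L_1(2.7) = (2.7 - 0)/(4 - 0) = 0.675000

P(2.7) = 2×L_0(2.7) + 11×L_1(2.7)
P(2.7) = 8.075000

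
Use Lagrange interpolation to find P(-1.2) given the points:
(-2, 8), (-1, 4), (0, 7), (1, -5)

Lagrange interpolation formula:
P(x) = Σ yᵢ × Lᵢ(x)
where Lᵢ(x) = Π_{j≠i} (x - xⱼ)/(xᵢ - xⱼ)

L_0(-1.2) = (-1.2 - (-1))/(-2 - (-1)) × (-1.2 - 0)/(-2 - 0) × (-1.2 - 1)/(-2 - 1) = 0.088000
L_1(-1.2) = (-1.2 - (-2))/(-1 - (-2)) × (-1.2 - 0)/(-1 - 0) × (-1.2 - 1)/(-1 - 1) = 1.056000
L_2(-1.2) = (-1.2 - (-2))/(0 - (-2)) × (-1.2 - (-1))/(0 - (-1)) × (-1.2 - 1)/(0 - 1) = -0.176000
L_3(-1.2) = (-1.2 - (-2))/(1 - (-2)) × (-1.2 - (-1))/(1 - (-1)) × (-1.2 - 0)/(1 - 0) = 0.032000

P(-1.2) = 8×L_0(-1.2) + 4×L_1(-1.2) + 7×L_2(-1.2) + (-5)×L_3(-1.2)
P(-1.2) = 3.536000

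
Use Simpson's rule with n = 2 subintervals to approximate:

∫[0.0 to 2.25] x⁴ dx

f(x) = x⁴
a = 0.0, b = 2.25, n = 2
h = (b - a)/n = 1.125000

Simpson's rule: (h/3)[f(x₀) + 4f(x₁) + 2f(x₂) + ... + f(xₙ)]

x_0 = 0.0000, f(x_0) = 0.000000, coefficient = 1
x_1 = 1.1250, f(x_1) = 1.601807, coefficient = 4
x_2 = 2.2500, f(x_2) = 25.628906, coefficient = 1

I ≈ (1.125000/3) × 32.036133 = 12.013550
Exact value: 11.533008
Error: 0.480542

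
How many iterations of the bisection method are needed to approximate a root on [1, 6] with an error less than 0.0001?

We need (b-a)/2^n ≤ 0.0001
(6 - 1)/2^n ≤ 0.0001
5/2^n ≤ 0.0001
2^n ≥ 50000
n ≥ log₂(50000) = 15.61
n ≥ 16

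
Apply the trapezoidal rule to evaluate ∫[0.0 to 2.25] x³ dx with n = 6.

f(x) = x³
a = 0.0, b = 2.25, n = 6
h = (b - a)/n = 0.375000

Trapezoidal rule: (h/2)[f(x₀) + 2f(x₁) + 2f(x₂) + ... + f(xₙ)]

x_0 = 0.0000, f(x_0) = 0.000000, coefficient = 1
x_1 = 0.3750, f(x_1) = 0.052734, coefficient = 2
x_2 = 0.7500, f(x_2) = 0.421875, coefficient = 2
x_3 = 1.1250, f(x_3) = 1.423828, coefficient = 2
x_4 = 1.5000, f(x_4) = 3.375000, coefficient = 2
x_5 = 1.8750, f(x_5) = 6.591797, coefficient = 2
x_6 = 2.2500, f(x_6) = 11.390625, coefficient = 1

I ≈ (0.375000/2) × 35.121094 = 6.585205
Exact value: 6.407227
Error: 0.177979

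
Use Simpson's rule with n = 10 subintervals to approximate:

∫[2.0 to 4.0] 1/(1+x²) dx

f(x) = 1/(1+x²)
a = 2.0, b = 4.0, n = 10
h = (b - a)/n = 0.200000

Simpson's rule: (h/3)[f(x₀) + 4f(x₁) + 2f(x₂) + ... + f(xₙ)]

x_0 = 2.0000, f(x_0) = 0.200000, coefficient = 1
x_1 = 2.2000, f(x_1) = 0.171233, coefficient = 4
x_2 = 2.4000, f(x_2) = 0.147929, coefficient = 2
x_3 = 2.6000, f(x_3) = 0.128866, coefficient = 4
x_4 = 2.8000, f(x_4) = 0.113122, coefficient = 2
x_5 = 3.0000, f(x_5) = 0.100000, coefficient = 4
x_6 = 3.2000, f(x_6) = 0.088968, coefficient = 2
x_7 = 3.4000, f(x_7) = 0.079618, coefficient = 4
x_8 = 3.6000, f(x_8) = 0.071633, coefficient = 2
x_9 = 3.8000, f(x_9) = 0.064767, coefficient = 4
x_10 = 4.0000, f(x_10) = 0.058824, coefficient = 1

I ≈ (0.200000/3) × 3.280062 = 0.218671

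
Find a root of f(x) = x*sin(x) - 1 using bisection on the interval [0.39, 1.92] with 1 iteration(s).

f(x) = x*sin(x) - 1
Initial interval: [0.39, 1.92]

Iteration 1:
  c_1 = (0.390000 + 1.920000)/2 = 1.155000
  f(c_1) = f(1.155000) = 0.056588
  f(a) × f(c) < 0, new interval: [0.390000, 1.155000]

After 1 iteration(s), the approximation is c_1 = 1.155000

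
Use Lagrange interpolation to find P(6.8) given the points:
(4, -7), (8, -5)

Lagrange interpolation formula:
P(x) = Σ yᵢ × Lᵢ(x)
where Lᵢ(x) = Π_{j≠i} (x - xⱼ)/(xᵢ - xⱼ)

L_0(6.8) = (6.8 - 8)/(4 - 8) = 0.300000
L_1(6.8) = (6.8 - 4)/(8 - 4) = 0.700000

P(6.8) = (-7)×L_0(6.8) + (-5)×L_1(6.8)
P(6.8) = -5.600000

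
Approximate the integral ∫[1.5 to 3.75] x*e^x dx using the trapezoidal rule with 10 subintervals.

f(x) = x*e^x
a = 1.5, b = 3.75, n = 10
h = (b - a)/n = 0.225000

Trapezoidal rule: (h/2)[f(x₀) + 2f(x₁) + 2f(x₂) + ... + f(xₙ)]

x_0 = 1.5000, f(x_0) = 6.722534, coefficient = 1
x_1 = 1.7250, f(x_1) = 9.681599, coefficient = 2
x_2 = 1.9500, f(x_2) = 13.705941, coefficient = 2
x_3 = 2.1750, f(x_3) = 19.144753, coefficient = 2
x_4 = 2.4000, f(x_4) = 26.455623, coefficient = 2
x_5 = 2.6250, f(x_5) = 36.237007, coefficient = 2
x_6 = 2.8500, f(x_6) = 49.270178, coefficient = 2
x_7 = 3.0750, f(x_7) = 66.573387, coefficient = 2
x_8 = 3.3000, f(x_8) = 89.471708, coefficient = 2
x_9 = 3.5250, f(x_9) = 119.687052, coefficient = 2
x_10 = 3.7500, f(x_10) = 159.454058, coefficient = 1

I ≈ (0.225000/2) × 1026.631088 = 115.495997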